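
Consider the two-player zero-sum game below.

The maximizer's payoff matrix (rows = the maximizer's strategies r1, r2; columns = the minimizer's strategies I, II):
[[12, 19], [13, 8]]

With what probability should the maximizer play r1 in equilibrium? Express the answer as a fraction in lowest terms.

5/12

Row minima are 12 and 8, so the maximizer's maximin is 12; column maxima are 13 and 19, so the minimizer's minimax is 13. These differ, so the equilibrium is in mixed strategies.
Let the maximizer play r1 with probability p. The minimizer is indifferent when 12p + 13(1−p) = 19p + 8(1−p), giving p = 5/12.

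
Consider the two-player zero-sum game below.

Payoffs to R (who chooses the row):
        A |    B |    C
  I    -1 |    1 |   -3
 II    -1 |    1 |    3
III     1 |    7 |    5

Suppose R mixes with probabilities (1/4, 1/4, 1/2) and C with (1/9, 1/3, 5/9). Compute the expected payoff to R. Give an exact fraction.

Against (1/9, 1/3, 5/9), each row's expected payoff is I: -13/9; II: 17/9; III: 47/9.
Taking the (1/4, 1/4, 1/2)-weighted average: (1/4)·(-13/9) + (1/4)·(17/9) + (1/2)·(47/9) = 49/18.

49/18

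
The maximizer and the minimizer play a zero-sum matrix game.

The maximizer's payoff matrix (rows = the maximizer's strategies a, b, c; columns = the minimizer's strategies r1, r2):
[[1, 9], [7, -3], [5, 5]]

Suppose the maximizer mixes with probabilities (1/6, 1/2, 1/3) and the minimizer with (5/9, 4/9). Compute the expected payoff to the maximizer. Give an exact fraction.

100/27

Against (5/9, 4/9), each row's expected payoff is a: 41/9; b: 23/9; c: 5.
Taking the (1/6, 1/2, 1/3)-weighted average: (1/6)·(41/9) + (1/2)·(23/9) + (1/3)·(5) = 100/27.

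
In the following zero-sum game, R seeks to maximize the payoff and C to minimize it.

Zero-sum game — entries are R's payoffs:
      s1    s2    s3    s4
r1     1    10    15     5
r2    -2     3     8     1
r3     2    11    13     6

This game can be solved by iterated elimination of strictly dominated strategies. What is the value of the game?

2

Column s3 is strictly dominated by s1 for C (1<15, -2<8, 2<13); eliminate s3.
Column s4 is strictly dominated by s1 for C (1<5, -2<1, 2<6); eliminate s4.
Column s2 is strictly dominated by s1 for C (1<10, -2<3, 2<11); eliminate s2.
Row r2 is strictly dominated by row r1 (1>-2); eliminate r2.
Row r1 is strictly dominated by row r3 (2>1); eliminate r1.
Only (r3, s1) remains, with payoff 2.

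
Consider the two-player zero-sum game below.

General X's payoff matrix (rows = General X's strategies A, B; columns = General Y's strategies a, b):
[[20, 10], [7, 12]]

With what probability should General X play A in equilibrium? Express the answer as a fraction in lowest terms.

1/3

Row minima are 10 and 7, so General X's maximin is 10; column maxima are 20 and 12, so General Y's minimax is 12. These differ, so the equilibrium is in mixed strategies.
Let General X play A with probability p. General Y is indifferent when 20p + 7(1−p) = 10p + 12(1−p), giving p = 1/3.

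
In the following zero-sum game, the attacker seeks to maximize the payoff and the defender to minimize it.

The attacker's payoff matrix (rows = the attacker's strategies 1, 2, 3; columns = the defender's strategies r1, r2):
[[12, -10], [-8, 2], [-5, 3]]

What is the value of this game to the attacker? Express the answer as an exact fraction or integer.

-7/15

Row 2 is strictly dominated by row 3, so the attacker never plays it.
The remaining 2×2 game on (1, 3) × (r1, r2) has no saddle point. Let the attacker play 1 with probability p; indifference gives 12p − 5(1−p) = −10p + 3(1−p), so p = 4/15.
Similarly the defender's optimal q on r1 is 13/30, and the value is 12·(13/30) + (-10)·(17/30) = -7/15.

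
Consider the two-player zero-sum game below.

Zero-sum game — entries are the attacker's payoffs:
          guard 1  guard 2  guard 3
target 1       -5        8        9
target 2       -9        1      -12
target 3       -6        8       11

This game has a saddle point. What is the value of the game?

Row minima: -5, -12, -6 → the attacker's maximin is -5.
Column maxima: -5, 8, 11 → the defender's minimax is -5.
They coincide at (target 1, guard 1), so the value is -5.

-5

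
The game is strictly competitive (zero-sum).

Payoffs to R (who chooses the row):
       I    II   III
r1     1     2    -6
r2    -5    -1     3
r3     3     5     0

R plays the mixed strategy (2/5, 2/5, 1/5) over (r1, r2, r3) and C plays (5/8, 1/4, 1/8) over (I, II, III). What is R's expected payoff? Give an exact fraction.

-17/40

Against (5/8, 1/4, 1/8), each row's expected payoff is r1: 3/8; r2: -3; r3: 25/8.
Taking the (2/5, 2/5, 1/5)-weighted average: (2/5)·(3/8) + (2/5)·(-3) + (1/5)·(25/8) = -17/40.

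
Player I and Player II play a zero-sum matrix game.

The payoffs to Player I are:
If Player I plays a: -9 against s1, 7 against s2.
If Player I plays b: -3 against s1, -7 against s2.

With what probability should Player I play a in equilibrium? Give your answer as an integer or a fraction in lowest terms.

Row minima are -9 and -7, so Player I's maximin is -7; column maxima are -3 and 7, so Player II's minimax is -3. These differ, so the equilibrium is in mixed strategies.
Let Player I play a with probability p. Player II is indifferent when −9p − 3(1−p) = 7p − 7(1−p), giving p = 1/5.

1/5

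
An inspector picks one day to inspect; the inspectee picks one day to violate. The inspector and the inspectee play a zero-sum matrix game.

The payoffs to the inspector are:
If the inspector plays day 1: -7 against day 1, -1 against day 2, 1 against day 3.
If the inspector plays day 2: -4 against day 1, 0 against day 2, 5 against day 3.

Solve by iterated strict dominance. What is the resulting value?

Row day 1 is strictly dominated by row day 2 (-4>-7, 0>-1, 5>1); eliminate day 1.
Column day 2 is strictly dominated by day 1 for the inspectee (-4<0); eliminate day 2.
Column day 3 is strictly dominated by day 1 for the inspectee (-4<5); eliminate day 3.
Only (day 2, day 1) remains, with payoff -4.

-4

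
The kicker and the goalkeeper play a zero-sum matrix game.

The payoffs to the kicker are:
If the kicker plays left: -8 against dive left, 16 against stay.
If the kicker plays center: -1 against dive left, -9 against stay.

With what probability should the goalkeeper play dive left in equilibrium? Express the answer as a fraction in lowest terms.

25/32

Row minima are -8 and -9, so the kicker's maximin is -8; column maxima are -1 and 16, so the goalkeeper's minimax is -1. These differ, so the equilibrium is in mixed strategies.
Let the goalkeeper play dive left with probability q. The kicker is indifferent when −8q + 16(1−q) = −q − 9(1−q), giving q = 25/32.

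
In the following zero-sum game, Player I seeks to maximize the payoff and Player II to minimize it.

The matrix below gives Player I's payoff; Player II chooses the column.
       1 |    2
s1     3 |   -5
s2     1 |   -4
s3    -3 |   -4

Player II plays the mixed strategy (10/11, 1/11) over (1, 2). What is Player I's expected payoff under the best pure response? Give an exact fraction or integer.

25/11

s1: (3)·(10/11) + (-5)·(1/11) = 25/11.
s2: (1)·(10/11) + (-4)·(1/11) = 6/11.
s3: (-3)·(10/11) + (-4)·(1/11) = -34/11.
The best pure response is s1 with expected payoff 25/11.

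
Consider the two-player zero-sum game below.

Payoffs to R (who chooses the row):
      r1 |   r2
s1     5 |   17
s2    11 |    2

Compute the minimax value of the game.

59/7

Row minima are 5 and 2, so R's maximin is 5; column maxima are 11 and 17, so C's minimax is 11. These differ, so the equilibrium is in mixed strategies.
Let R play s1 with probability p. C is indifferent when 5p + 11(1−p) = 17p + 2(1−p), giving p = 3/7.
Let C play r1 with probability q. R is indifferent when 5q + 17(1−q) = 11q + 2(1−q), giving q = 5/7.
The value is 5·(5/7) + (17)·(2/7) = 59/7.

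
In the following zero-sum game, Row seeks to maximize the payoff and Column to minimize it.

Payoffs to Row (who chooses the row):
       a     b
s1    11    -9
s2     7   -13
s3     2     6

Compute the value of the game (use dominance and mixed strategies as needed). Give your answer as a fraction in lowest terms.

7/2

Row s2 is strictly dominated by row s1, so Row never plays it.
The remaining 2×2 game on (s1, s3) × (a, b) has no saddle point. Let Row play s1 with probability p; indifference gives 11p + 2(1−p) = −9p + 6(1−p), so p = 1/6.
Similarly Column's optimal q on a is 5/8, and the value is 11·(5/8) + (-9)·(3/8) = 7/2.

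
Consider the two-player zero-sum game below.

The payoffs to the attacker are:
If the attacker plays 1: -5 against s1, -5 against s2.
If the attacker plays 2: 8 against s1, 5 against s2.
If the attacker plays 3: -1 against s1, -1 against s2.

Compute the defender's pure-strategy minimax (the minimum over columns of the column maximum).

5

The worst case (largest entry) in each column is s1: 8, s2: 5.
The best (smallest) of these is 5.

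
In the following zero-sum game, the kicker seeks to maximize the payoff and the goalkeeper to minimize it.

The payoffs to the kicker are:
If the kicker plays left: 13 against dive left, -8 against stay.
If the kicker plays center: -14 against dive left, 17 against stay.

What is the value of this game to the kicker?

109/52

Row minima are -8 and -14, so the kicker's maximin is -8; column maxima are 13 and 17, so the goalkeeper's minimax is 13. These differ, so the equilibrium is in mixed strategies.
Let the kicker play left with probability p. The goalkeeper is indifferent when 13p − 14(1−p) = −8p + 17(1−p), giving p = 31/52.
Let the goalkeeper play dive left with probability q. The kicker is indifferent when 13q − 8(1−q) = −14q + 17(1−q), giving q = 25/52.
The value is 13·(25/52) + (-8)·(27/52) = 109/52.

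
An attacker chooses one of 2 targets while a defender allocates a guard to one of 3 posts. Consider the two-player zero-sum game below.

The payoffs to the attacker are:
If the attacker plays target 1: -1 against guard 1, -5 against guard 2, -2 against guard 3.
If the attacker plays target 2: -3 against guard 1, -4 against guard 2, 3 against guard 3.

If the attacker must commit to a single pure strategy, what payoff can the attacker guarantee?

-4

The worst-case payoff for each row is target 1: -5, target 2: -4.
The best of these is -4.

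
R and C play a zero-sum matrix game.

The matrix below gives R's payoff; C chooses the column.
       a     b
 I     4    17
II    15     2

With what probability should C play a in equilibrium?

15/26

Row minima are 4 and 2, so R's maximin is 4; column maxima are 15 and 17, so C's minimax is 15. These differ, so the equilibrium is in mixed strategies.
Let C play a with probability q. R is indifferent when 4q + 17(1−q) = 15q + 2(1−q), giving q = 15/26.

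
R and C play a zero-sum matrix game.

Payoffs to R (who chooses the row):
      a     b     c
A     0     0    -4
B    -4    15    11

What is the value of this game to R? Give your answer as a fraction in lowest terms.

-16/19

Column b is strictly dominated by c for C (it gives R more in every row).
The remaining 2×2 game on (A, B) × (a, c) has no saddle point. Let R play A with probability p; indifference gives −4(1−p) = −4p + 11(1−p), so p = 15/19.
Similarly C's optimal q on a is 15/19, and the value is 0·(15/19) + (-4)·(4/19) = -16/19.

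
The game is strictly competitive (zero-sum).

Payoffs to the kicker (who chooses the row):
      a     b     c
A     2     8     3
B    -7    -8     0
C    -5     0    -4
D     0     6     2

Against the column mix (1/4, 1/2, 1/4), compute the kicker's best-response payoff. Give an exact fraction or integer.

21/4

A: (2)·(1/4) + (8)·(1/2) + (3)·(1/4) = 21/4.
B: (-7)·(1/4) + (-8)·(1/2) + (0)·(1/4) = -23/4.
C: (-5)·(1/4) + (0)·(1/2) + (-4)·(1/4) = -9/4.
D: (0)·(1/4) + (6)·(1/2) + (2)·(1/4) = 7/2.
The best pure response is A with expected payoff 21/4.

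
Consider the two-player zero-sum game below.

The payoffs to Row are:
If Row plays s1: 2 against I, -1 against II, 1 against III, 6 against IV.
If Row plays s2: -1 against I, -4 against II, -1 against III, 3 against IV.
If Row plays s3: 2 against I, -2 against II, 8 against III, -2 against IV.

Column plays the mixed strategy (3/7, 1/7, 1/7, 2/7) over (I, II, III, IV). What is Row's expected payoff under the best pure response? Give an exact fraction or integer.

s1: (2)·(3/7) + (-1)·(1/7) + (1)·(1/7) + (6)·(2/7) = 18/7.
s2: (-1)·(3/7) + (-4)·(1/7) + (-1)·(1/7) + (3)·(2/7) = -2/7.
s3: (2)·(3/7) + (-2)·(1/7) + (8)·(1/7) + (-2)·(2/7) = 8/7.
The best pure response is s1 with expected payoff 18/7.

18/7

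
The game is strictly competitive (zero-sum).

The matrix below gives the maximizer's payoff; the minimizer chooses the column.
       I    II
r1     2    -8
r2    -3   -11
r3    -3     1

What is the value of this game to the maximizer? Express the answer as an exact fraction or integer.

-11/7

Row r2 is strictly dominated by row r1, so the maximizer never plays it.
The remaining 2×2 game on (r1, r3) × (I, II) has no saddle point. Let the maximizer play r1 with probability p; indifference gives 2p − 3(1−p) = −8p + (1−p), so p = 2/7.
Similarly the minimizer's optimal q on I is 9/14, and the value is 2·(9/14) + (-8)·(5/14) = -11/7.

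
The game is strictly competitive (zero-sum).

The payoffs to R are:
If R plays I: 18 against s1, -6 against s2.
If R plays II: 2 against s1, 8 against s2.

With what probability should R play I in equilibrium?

Row minima are -6 and 2, so R's maximin is 2; column maxima are 18 and 8, so C's minimax is 8. These differ, so the equilibrium is in mixed strategies.
Let R play I with probability p. C is indifferent when 18p + 2(1−p) = −6p + 8(1−p), giving p = 1/5.

1/5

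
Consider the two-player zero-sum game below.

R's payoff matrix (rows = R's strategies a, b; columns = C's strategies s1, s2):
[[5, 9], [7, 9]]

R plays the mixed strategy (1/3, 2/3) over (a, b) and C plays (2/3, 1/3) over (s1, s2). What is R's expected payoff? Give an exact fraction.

65/9

Against (2/3, 1/3), each row's expected payoff is a: 19/3; b: 23/3.
Taking the (1/3, 2/3)-weighted average: (1/3)·(19/3) + (2/3)·(23/3) = 65/9.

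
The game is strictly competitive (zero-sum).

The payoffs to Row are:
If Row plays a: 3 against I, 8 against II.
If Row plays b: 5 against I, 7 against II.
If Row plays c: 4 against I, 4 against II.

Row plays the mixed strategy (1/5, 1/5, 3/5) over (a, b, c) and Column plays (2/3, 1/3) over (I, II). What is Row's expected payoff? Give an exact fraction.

67/15

Against (2/3, 1/3), each row's expected payoff is a: 14/3; b: 17/3; c: 4.
Taking the (1/5, 1/5, 3/5)-weighted average: (1/5)·(14/3) + (1/5)·(17/3) + (3/5)·(4) = 67/15.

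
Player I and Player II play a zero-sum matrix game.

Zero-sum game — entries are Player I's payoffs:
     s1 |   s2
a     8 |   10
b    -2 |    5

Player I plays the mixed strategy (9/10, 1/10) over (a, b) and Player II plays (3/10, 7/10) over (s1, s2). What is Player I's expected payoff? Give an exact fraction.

35/4

Against (3/10, 7/10), each row's expected payoff is a: 47/5; b: 29/10.
Taking the (9/10, 1/10)-weighted average: (9/10)·(47/5) + (1/10)·(29/10) = 35/4.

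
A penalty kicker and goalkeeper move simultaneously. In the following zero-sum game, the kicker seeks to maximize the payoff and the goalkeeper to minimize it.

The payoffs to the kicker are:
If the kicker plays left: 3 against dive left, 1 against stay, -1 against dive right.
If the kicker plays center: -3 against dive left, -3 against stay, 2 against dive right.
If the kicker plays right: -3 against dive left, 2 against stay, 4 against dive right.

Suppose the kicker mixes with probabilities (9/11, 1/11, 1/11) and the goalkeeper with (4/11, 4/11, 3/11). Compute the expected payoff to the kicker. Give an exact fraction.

107/121

Against (4/11, 4/11, 3/11), each row's expected payoff is left: 13/11; center: -18/11; right: 8/11.
Taking the (9/11, 1/11, 1/11)-weighted average: (9/11)·(13/11) + (1/11)·(-18/11) + (1/11)·(8/11) = 107/121.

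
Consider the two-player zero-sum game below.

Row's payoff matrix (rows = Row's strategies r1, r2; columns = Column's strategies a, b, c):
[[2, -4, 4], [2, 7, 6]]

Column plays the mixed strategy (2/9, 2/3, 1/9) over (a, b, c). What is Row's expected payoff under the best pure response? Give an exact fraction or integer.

r1: (2)·(2/9) + (-4)·(2/3) + (4)·(1/9) = -16/9.
r2: (2)·(2/9) + (7)·(2/3) + (6)·(1/9) = 52/9.
The best pure response is r2 with expected payoff 52/9.

52/9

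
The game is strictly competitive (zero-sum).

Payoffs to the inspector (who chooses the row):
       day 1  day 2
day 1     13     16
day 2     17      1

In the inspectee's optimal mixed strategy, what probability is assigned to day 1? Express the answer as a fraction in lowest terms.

15/19

Row minima are 13 and 1, so the inspector's maximin is 13; column maxima are 17 and 16, so the inspectee's minimax is 16. These differ, so the equilibrium is in mixed strategies.
Let the inspectee play day 1 with probability q. The inspector is indifferent when 13q + 16(1−q) = 17q + (1−q), giving q = 15/19.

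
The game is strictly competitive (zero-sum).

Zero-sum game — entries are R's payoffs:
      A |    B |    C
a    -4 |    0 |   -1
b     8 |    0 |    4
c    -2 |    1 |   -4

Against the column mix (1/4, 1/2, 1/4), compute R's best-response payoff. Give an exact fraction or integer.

a: (-4)·(1/4) + (0)·(1/2) + (-1)·(1/4) = -5/4.
b: (8)·(1/4) + (0)·(1/2) + (4)·(1/4) = 3.
c: (-2)·(1/4) + (1)·(1/2) + (-4)·(1/4) = -1.
The best pure response is b with expected payoff 3.

3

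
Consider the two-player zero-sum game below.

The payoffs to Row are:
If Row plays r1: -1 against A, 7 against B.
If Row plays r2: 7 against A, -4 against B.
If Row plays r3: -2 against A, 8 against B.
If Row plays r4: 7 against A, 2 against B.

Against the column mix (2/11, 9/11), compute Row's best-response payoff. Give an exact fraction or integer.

68/11

r1: (-1)·(2/11) + (7)·(9/11) = 61/11.
r2: (7)·(2/11) + (-4)·(9/11) = -2.
r3: (-2)·(2/11) + (8)·(9/11) = 68/11.
r4: (7)·(2/11) + (2)·(9/11) = 32/11.
The best pure response is r3 with expected payoff 68/11.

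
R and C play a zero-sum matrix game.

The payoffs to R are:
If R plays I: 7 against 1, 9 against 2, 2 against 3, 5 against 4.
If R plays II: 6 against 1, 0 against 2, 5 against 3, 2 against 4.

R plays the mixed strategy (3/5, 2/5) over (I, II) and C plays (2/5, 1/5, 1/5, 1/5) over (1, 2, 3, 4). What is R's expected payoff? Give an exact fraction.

Against (2/5, 1/5, 1/5, 1/5), each row's expected payoff is I: 6; II: 19/5.
Taking the (3/5, 2/5)-weighted average: (3/5)·(6) + (2/5)·(19/5) = 128/25.

128/25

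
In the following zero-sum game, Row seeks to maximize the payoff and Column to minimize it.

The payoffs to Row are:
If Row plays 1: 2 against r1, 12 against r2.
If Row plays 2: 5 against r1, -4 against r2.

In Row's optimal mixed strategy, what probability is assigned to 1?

9/19

Row minima are 2 and -4, so Row's maximin is 2; column maxima are 5 and 12, so Column's minimax is 5. These differ, so the equilibrium is in mixed strategies.
Let Row play 1 with probability p. Column is indifferent when 2p + 5(1−p) = 12p − 4(1−p), giving p = 9/19.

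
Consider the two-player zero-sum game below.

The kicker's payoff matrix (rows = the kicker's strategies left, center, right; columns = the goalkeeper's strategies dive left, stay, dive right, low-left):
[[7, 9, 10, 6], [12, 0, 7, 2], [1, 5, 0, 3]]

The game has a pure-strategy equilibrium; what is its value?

Row minima: 6, 0, 0 → the kicker's maximin is 6.
Column maxima: 12, 9, 10, 6 → the goalkeeper's minimax is 6.
They coincide at (left, low-left), so the value is 6.

6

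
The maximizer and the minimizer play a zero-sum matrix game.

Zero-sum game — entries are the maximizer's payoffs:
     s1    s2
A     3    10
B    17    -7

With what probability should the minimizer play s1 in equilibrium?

Row minima are 3 and -7, so the maximizer's maximin is 3; column maxima are 17 and 10, so the minimizer's minimax is 10. These differ, so the equilibrium is in mixed strategies.
Let the minimizer play s1 with probability q. The maximizer is indifferent when 3q + 10(1−q) = 17q − 7(1−q), giving q = 17/31.

17/31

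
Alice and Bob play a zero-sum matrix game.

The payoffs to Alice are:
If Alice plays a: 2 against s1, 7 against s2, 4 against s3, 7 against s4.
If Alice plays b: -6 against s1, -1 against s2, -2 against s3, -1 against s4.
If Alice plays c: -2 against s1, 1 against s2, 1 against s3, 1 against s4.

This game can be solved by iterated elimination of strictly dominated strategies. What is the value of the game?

2

Row b is strictly dominated by row a (2>-6, 7>-1, 4>-2, 7>-1); eliminate b.
Column s2 is strictly dominated by s1 for Bob (2<7, -2<1); eliminate s2.
Column s4 is strictly dominated by s1 for Bob (2<7, -2<1); eliminate s4.
Column s3 is strictly dominated by s1 for Bob (2<4, -2<1); eliminate s3.
Row c is strictly dominated by row a (2>-2); eliminate c.
Only (a, s1) remains, with payoff 2.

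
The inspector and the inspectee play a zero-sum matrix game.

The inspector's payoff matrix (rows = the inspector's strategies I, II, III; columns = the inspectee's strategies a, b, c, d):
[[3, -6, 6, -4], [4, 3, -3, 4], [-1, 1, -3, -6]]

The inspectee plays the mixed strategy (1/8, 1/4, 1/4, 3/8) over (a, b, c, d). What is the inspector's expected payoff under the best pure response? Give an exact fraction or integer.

I: (3)·(1/8) + (-6)·(1/4) + (6)·(1/4) + (-4)·(3/8) = -9/8.
II: (4)·(1/8) + (3)·(1/4) + (-3)·(1/4) + (4)·(3/8) = 2.
III: (-1)·(1/8) + (1)·(1/4) + (-3)·(1/4) + (-6)·(3/8) = -23/8.
The best pure response is II with expected payoff 2.

2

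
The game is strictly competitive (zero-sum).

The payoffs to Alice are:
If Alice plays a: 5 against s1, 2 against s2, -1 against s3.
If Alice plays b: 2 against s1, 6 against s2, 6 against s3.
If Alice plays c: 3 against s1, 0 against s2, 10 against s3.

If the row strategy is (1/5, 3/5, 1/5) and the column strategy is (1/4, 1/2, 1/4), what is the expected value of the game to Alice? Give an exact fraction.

Against (1/4, 1/2, 1/4), each row's expected payoff is a: 2; b: 5; c: 13/4.
Taking the (1/5, 3/5, 1/5)-weighted average: (1/5)·(2) + (3/5)·(5) + (1/5)·(13/4) = 81/20.

81/20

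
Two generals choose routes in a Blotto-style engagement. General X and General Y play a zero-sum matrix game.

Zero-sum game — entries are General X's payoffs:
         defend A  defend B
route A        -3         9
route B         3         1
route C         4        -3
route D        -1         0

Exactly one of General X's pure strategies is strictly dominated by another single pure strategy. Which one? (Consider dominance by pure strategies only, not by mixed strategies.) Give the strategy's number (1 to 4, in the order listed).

Compare route D with route B: 3 > -1, 1 > 0.
So route B strictly dominates route D for General X; route D is strictly dominated.

4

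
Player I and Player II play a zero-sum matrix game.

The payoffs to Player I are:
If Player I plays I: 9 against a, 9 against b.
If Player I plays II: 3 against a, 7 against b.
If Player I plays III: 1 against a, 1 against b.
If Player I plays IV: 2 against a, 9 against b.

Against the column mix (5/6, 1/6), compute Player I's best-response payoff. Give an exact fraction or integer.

9

I: (9)·(5/6) + (9)·(1/6) = 9.
II: (3)·(5/6) + (7)·(1/6) = 11/3.
III: (1)·(5/6) + (1)·(1/6) = 1.
IV: (2)·(5/6) + (9)·(1/6) = 19/6.
The best pure response is I with expected payoff 9.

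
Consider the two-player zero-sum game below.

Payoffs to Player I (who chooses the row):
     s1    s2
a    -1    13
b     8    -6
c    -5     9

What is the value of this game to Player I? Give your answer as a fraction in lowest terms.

7/2

Row c is strictly dominated by row a, so Player I never plays it.
The remaining 2×2 game on (a, b) × (s1, s2) has no saddle point. Let Player I play a with probability p; indifference gives −p + 8(1−p) = 13p − 6(1−p), so p = 1/2.
Similarly Player II's optimal q on s1 is 19/28, and the value is -1·(19/28) + (13)·(9/28) = 7/2.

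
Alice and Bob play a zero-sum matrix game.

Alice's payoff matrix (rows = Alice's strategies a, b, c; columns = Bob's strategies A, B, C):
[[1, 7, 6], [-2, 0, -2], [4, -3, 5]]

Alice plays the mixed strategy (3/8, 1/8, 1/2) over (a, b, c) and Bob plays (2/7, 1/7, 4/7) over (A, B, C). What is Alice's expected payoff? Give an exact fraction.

Against (2/7, 1/7, 4/7), each row's expected payoff is a: 33/7; b: -12/7; c: 25/7.
Taking the (3/8, 1/8, 1/2)-weighted average: (3/8)·(33/7) + (1/8)·(-12/7) + (1/2)·(25/7) = 187/56.

187/56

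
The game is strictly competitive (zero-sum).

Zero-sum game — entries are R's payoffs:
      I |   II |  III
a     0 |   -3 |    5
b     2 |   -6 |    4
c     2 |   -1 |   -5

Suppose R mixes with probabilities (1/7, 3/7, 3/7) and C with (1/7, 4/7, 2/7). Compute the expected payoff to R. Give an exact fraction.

Against (1/7, 4/7, 2/7), each row's expected payoff is a: -2/7; b: -2; c: -12/7.
Taking the (1/7, 3/7, 3/7)-weighted average: (1/7)·(-2/7) + (3/7)·(-2) + (3/7)·(-12/7) = -80/49.

-80/49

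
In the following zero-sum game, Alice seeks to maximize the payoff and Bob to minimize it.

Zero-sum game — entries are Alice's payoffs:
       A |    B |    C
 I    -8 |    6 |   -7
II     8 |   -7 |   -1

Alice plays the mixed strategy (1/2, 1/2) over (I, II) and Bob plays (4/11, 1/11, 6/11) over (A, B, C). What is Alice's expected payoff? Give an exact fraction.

Against (4/11, 1/11, 6/11), each row's expected payoff is I: -68/11; II: 19/11.
Taking the (1/2, 1/2)-weighted average: (1/2)·(-68/11) + (1/2)·(19/11) = -49/22.

-49/22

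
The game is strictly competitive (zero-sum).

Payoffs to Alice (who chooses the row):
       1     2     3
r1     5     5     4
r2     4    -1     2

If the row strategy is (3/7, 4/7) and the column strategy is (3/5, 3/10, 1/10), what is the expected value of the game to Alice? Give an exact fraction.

Against (3/5, 3/10, 1/10), each row's expected payoff is r1: 49/10; r2: 23/10.
Taking the (3/7, 4/7)-weighted average: (3/7)·(49/10) + (4/7)·(23/10) = 239/70.

239/70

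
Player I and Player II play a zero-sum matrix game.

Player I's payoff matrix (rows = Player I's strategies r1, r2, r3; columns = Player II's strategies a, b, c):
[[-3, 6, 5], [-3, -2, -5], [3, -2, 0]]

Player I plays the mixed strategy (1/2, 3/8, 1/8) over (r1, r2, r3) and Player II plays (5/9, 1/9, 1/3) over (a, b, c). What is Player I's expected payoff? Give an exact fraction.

-59/72

Against (5/9, 1/9, 1/3), each row's expected payoff is r1: 2/3; r2: -32/9; r3: 13/9.
Taking the (1/2, 3/8, 1/8)-weighted average: (1/2)·(2/3) + (3/8)·(-32/9) + (1/8)·(13/9) = -59/72.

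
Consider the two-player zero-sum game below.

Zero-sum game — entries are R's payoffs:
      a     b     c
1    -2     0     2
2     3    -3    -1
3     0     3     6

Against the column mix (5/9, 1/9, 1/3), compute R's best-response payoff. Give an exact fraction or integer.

7/3

1: (-2)·(5/9) + (0)·(1/9) + (2)·(1/3) = -4/9.
2: (3)·(5/9) + (-3)·(1/9) + (-1)·(1/3) = 1.
3: (0)·(5/9) + (3)·(1/9) + (6)·(1/3) = 7/3.
The best pure response is 3 with expected payoff 7/3.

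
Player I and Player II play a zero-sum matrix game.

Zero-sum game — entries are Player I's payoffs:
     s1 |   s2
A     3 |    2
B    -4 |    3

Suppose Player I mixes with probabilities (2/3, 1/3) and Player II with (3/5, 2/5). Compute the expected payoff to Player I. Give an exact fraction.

4/3

Against (3/5, 2/5), each row's expected payoff is A: 13/5; B: -6/5.
Taking the (2/3, 1/3)-weighted average: (2/3)·(13/5) + (1/3)·(-6/5) = 4/3.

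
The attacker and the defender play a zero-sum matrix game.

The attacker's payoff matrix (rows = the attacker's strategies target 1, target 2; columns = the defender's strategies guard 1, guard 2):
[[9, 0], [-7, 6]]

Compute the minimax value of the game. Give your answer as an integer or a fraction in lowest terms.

27/11

Row minima are 0 and -7, so the attacker's maximin is 0; column maxima are 9 and 6, so the defender's minimax is 6. These differ, so the equilibrium is in mixed strategies.
Let the attacker play target 1 with probability p. The defender is indifferent when 9p − 7(1−p) = 6(1−p), giving p = 13/22.
Let the defender play guard 1 with probability q. The attacker is indifferent when 9q = −7q + 6(1−q), giving q = 3/11.
The value is 9·(3/11) + (0)·(8/11) = 27/11.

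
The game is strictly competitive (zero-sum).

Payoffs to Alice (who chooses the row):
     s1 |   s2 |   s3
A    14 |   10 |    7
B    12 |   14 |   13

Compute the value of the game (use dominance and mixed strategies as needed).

49/4

Column s2 is strictly dominated by s3 for Bob (it gives Alice more in every row).
The remaining 2×2 game on (A, B) × (s1, s3) has no saddle point. Let Alice play A with probability p; indifference gives 14p + 12(1−p) = 7p + 13(1−p), so p = 1/8.
Similarly Bob's optimal q on s1 is 3/4, and the value is 14·(3/4) + (7)·(1/4) = 49/4.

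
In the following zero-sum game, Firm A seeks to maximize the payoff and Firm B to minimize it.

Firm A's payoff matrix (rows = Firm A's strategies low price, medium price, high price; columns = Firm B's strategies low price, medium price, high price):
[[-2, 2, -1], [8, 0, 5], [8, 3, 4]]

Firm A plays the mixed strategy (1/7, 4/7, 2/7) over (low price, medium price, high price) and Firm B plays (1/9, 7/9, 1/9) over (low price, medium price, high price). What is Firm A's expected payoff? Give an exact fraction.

43/21

Against (1/9, 7/9, 1/9), each row's expected payoff is low price: 11/9; medium price: 13/9; high price: 11/3.
Taking the (1/7, 4/7, 2/7)-weighted average: (1/7)·(11/9) + (4/7)·(13/9) + (2/7)·(11/3) = 43/21.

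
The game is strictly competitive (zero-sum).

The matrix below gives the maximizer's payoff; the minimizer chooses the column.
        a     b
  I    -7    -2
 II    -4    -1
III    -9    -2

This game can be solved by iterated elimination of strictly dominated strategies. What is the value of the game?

Column b is strictly dominated by a for the minimizer (-7<-2, -4<-1, -9<-2); eliminate b.
Row III is strictly dominated by row I (-7>-9); eliminate III.
Row I is strictly dominated by row II (-4>-7); eliminate I.
Only (II, a) remains, with payoff -4.

-4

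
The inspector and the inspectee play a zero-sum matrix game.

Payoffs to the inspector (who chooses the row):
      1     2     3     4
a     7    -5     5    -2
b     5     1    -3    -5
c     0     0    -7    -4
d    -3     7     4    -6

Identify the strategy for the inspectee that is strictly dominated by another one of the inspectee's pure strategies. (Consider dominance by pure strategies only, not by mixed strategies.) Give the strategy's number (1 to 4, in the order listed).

The inspectee prefers columns that give the inspector less. Compare 1 with 4: -2 < 7, -5 < 5, -4 < 0, -6 < -3.
So 4 strictly dominates 1 for the inspectee; 1 is strictly dominated.

1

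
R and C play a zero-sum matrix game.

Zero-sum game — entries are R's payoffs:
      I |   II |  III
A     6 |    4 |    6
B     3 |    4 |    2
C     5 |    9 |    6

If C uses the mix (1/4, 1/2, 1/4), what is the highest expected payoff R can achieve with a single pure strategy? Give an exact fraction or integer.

29/4

A: (6)·(1/4) + (4)·(1/2) + (6)·(1/4) = 5.
B: (3)·(1/4) + (4)·(1/2) + (2)·(1/4) = 13/4.
C: (5)·(1/4) + (9)·(1/2) + (6)·(1/4) = 29/4.
The best pure response is C with expected payoff 29/4.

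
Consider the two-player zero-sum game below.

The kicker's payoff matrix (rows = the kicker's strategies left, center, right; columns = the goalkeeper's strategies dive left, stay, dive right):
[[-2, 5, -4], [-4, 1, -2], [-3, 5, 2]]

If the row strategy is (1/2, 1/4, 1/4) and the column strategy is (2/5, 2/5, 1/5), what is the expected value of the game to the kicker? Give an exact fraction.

1/10

Against (2/5, 2/5, 1/5), each row's expected payoff is left: 2/5; center: -8/5; right: 6/5.
Taking the (1/2, 1/4, 1/4)-weighted average: (1/2)·(2/5) + (1/4)·(-8/5) + (1/4)·(6/5) = 1/10.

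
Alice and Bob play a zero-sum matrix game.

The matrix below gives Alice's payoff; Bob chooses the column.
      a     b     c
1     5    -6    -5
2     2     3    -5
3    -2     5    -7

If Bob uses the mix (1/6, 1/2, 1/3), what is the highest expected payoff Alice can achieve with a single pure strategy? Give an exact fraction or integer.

1: (5)·(1/6) + (-6)·(1/2) + (-5)·(1/3) = -23/6.
2: (2)·(1/6) + (3)·(1/2) + (-5)·(1/3) = 1/6.
3: (-2)·(1/6) + (5)·(1/2) + (-7)·(1/3) = -1/6.
The best pure response is 2 with expected payoff 1/6.

1/6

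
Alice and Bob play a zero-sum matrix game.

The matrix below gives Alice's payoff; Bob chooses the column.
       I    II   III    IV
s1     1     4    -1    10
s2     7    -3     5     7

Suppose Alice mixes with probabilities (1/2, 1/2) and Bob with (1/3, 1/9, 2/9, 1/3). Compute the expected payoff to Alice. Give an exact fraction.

Against (1/3, 1/9, 2/9, 1/3), each row's expected payoff is s1: 35/9; s2: 49/9.
Taking the (1/2, 1/2)-weighted average: (1/2)·(35/9) + (1/2)·(49/9) = 14/3.

14/3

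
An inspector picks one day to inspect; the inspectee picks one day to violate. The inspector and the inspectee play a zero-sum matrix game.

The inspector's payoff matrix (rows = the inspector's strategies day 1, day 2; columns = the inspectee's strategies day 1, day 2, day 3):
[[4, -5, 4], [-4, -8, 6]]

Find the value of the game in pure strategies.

Row minima: -5, -8 → the inspector's maximin is -5.
Column maxima: 4, -5, 6 → the inspectee's minimax is -5.
They coincide at (day 1, day 2), so the value is -5.

-5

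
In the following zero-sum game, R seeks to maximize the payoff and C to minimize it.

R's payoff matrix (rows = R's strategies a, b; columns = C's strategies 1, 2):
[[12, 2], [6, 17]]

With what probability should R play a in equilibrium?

Row minima are 2 and 6, so R's maximin is 6; column maxima are 12 and 17, so C's minimax is 12. These differ, so the equilibrium is in mixed strategies.
Let R play a with probability p. C is indifferent when 12p + 6(1−p) = 2p + 17(1−p), giving p = 11/21.

11/21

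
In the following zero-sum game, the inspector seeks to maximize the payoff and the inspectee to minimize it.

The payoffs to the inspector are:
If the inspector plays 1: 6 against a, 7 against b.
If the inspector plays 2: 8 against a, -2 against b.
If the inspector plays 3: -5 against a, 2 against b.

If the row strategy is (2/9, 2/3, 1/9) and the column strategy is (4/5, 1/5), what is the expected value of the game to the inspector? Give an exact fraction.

224/45

Against (4/5, 1/5), each row's expected payoff is 1: 31/5; 2: 6; 3: -18/5.
Taking the (2/9, 2/3, 1/9)-weighted average: (2/9)·(31/5) + (2/3)·(6) + (1/9)·(-18/5) = 224/45.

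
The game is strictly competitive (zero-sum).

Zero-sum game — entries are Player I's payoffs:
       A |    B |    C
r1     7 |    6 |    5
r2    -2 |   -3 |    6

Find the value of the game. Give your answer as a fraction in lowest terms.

Column A is strictly dominated by B for Player II (it gives Player I more in every row).
The remaining 2×2 game on (r1, r2) × (B, C) has no saddle point. Let Player I play r1 with probability p; indifference gives 6p − 3(1−p) = 5p + 6(1−p), so p = 9/10.
Similarly Player II's optimal q on B is 1/10, and the value is 6·(1/10) + (5)·(9/10) = 51/10.

51/10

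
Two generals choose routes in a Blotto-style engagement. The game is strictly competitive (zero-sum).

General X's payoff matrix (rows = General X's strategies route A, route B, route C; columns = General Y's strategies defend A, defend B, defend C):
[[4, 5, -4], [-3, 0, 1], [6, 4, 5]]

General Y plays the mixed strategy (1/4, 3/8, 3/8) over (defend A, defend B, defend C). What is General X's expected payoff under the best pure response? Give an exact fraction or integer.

39/8

route A: (4)·(1/4) + (5)·(3/8) + (-4)·(3/8) = 11/8.
route B: (-3)·(1/4) + (0)·(3/8) + (1)·(3/8) = -3/8.
route C: (6)·(1/4) + (4)·(3/8) + (5)·(3/8) = 39/8.
The best pure response is route C with expected payoff 39/8.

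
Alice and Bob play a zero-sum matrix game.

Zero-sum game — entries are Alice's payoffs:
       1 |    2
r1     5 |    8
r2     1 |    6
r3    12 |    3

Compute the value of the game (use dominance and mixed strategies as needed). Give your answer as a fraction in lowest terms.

Row r2 is strictly dominated by row r1, so Alice never plays it.
The remaining 2×2 game on (r1, r3) × (1, 2) has no saddle point. Let Alice play r1 with probability p; indifference gives 5p + 12(1−p) = 8p + 3(1−p), so p = 3/4.
Similarly Bob's optimal q on 1 is 5/12, and the value is 5·(5/12) + (8)·(7/12) = 27/4.

27/4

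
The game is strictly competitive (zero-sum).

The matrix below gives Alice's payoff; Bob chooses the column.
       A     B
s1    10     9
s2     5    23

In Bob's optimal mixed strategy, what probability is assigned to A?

Row minima are 9 and 5, so Alice's maximin is 9; column maxima are 10 and 23, so Bob's minimax is 10. These differ, so the equilibrium is in mixed strategies.
Let Bob play A with probability q. Alice is indifferent when 10q + 9(1−q) = 5q + 23(1−q), giving q = 14/19.

14/19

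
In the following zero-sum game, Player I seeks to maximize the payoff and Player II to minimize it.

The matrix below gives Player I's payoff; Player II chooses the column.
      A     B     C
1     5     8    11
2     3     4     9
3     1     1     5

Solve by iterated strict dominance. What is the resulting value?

5

Column C is strictly dominated by A for Player II (5<11, 3<9, 1<5); eliminate C.
Row 2 is strictly dominated by row 1 (5>3, 8>4); eliminate 2.
Row 3 is strictly dominated by row 1 (5>1, 8>1); eliminate 3.
Column B is strictly dominated by A for Player II (5<8); eliminate B.
Only (1, A) remains, with payoff 5.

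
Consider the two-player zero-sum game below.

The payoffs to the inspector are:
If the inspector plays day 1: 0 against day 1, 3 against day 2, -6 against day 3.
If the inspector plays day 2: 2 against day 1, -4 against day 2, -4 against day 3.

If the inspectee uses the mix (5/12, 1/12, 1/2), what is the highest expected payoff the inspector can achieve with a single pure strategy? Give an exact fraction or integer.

day 1: (0)·(5/12) + (3)·(1/12) + (-6)·(1/2) = -11/4.
day 2: (2)·(5/12) + (-4)·(1/12) + (-4)·(1/2) = -3/2.
The best pure response is day 2 with expected payoff -3/2.

-3/2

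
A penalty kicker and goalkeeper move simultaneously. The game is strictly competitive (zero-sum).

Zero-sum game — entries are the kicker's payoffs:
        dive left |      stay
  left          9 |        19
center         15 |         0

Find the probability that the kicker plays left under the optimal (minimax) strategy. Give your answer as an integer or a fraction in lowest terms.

Row minima are 9 and 0, so the kicker's maximin is 9; column maxima are 15 and 19, so the goalkeeper's minimax is 15. These differ, so the equilibrium is in mixed strategies.
Let the kicker play left with probability p. The goalkeeper is indifferent when 9p + 15(1−p) = 19p, giving p = 3/5.

3/5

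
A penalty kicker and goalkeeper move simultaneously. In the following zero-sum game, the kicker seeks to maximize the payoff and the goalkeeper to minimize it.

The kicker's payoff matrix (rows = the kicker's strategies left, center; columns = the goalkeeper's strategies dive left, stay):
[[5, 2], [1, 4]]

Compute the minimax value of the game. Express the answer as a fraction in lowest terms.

3

Row minima are 2 and 1, so the kicker's maximin is 2; column maxima are 5 and 4, so the goalkeeper's minimax is 4. These differ, so the equilibrium is in mixed strategies.
Let the kicker play left with probability p. The goalkeeper is indifferent when 5p + (1−p) = 2p + 4(1−p), giving p = 1/2.
Let the goalkeeper play dive left with probability q. The kicker is indifferent when 5q + 2(1−q) = q + 4(1−q), giving q = 1/3.
The value is 5·(1/3) + (2)·(2/3) = 3.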